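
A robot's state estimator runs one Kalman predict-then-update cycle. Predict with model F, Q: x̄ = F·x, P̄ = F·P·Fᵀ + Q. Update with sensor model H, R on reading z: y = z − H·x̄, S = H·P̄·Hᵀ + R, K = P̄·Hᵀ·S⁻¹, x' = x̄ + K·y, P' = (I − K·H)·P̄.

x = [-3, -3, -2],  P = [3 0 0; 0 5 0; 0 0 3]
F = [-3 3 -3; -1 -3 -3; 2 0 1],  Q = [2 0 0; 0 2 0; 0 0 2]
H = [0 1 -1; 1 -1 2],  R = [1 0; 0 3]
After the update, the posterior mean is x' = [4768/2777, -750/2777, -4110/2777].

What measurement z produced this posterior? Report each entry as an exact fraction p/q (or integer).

z = [1, -1]

x̄ = F·x = [6, 18, -8]
P̄ = F·P·Fᵀ + Q = [101 -9 -27; -9 77 -15; -27 -15 17]
S = H·P̄·Hᵀ + R = [125 -138; -138 219]
K = P̄·Hᵀ·S⁻¹ = [3890/2777 9484/8331; 1380/2777 -1804/8331; -1324/2777 -1666/8331]
x' − x̄ = [-11894/2777, -50736/2777, 18106/2777] = K·y
y = (KᵀK)⁻¹·Kᵀ·(x' − x̄) = [-25, 27]
z = y + H·x̄ = [-25, 27] + [26, -28] = [1, -1]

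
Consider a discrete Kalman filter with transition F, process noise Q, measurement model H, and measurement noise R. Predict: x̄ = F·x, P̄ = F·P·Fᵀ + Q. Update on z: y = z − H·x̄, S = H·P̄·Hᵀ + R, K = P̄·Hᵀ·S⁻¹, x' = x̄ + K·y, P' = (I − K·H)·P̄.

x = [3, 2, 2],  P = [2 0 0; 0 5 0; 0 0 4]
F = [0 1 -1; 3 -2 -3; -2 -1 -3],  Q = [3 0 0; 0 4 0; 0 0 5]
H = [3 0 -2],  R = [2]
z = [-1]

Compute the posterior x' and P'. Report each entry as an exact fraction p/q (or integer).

x' = [-29/11, 778/121, -865/242]
P' = [10 84/11 164/11; 84/11 7516/121 1417/121; 164/11 1417/121 5499/242]

x̄ = F·x = [0, -1, -14]
P̄ = F·P·Fᵀ + Q = [12 2 7; 2 78 34; 7 34 54]
y = z − H·x̄ = [-29]
S = H·P̄·Hᵀ + R = [242]
K = P̄·Hᵀ·S⁻¹ = [1/11; -31/121; -87/242]
x' = x̄ + K·y = [-29/11, 778/121, -865/242]
P' = (I − K·H)·P̄ = [10 84/11 164/11; 84/11 7516/121 1417/121; 164/11 1417/121 5499/242]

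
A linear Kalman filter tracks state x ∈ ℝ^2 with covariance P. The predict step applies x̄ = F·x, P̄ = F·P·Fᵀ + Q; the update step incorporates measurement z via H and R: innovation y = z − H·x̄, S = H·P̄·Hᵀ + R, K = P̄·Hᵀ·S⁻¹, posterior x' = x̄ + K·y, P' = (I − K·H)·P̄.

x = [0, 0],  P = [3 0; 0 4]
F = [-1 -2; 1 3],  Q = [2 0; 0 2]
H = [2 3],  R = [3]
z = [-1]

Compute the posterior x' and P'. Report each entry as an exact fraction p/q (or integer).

x' = [13/44, -23/44]
P' = [417/44 -291/44; -291/44 217/44]

x̄ = F·x = [0, 0]
P̄ = F·P·Fᵀ + Q = [21 -27; -27 41]
y = z − H·x̄ = [-1]
S = H·P̄·Hᵀ + R = [132]
K = P̄·Hᵀ·S⁻¹ = [-13/44; 23/44]
x' = x̄ + K·y = [13/44, -23/44]
P' = (I − K·H)·P̄ = [417/44 -291/44; -291/44 217/44]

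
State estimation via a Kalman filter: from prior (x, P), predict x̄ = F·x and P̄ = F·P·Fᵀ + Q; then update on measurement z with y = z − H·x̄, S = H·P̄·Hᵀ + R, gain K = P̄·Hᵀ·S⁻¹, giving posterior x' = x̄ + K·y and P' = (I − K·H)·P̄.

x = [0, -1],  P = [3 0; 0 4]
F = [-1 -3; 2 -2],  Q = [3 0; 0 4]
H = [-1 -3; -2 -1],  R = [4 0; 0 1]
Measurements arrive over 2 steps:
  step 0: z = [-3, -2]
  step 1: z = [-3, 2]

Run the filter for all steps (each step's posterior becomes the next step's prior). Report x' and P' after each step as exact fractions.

step 0: x̄ = F·x = [3, 2]
step 0: P̄ = F·P·Fᵀ + Q = [42 18; 18 32]
step 0: y = z − H·x̄ = [6, 6]
step 0: S = H·P̄·Hᵀ + R = [442 306; 306 273]
step 0: K = P̄·Hᵀ·S⁻¹ = [834/4505 -154/265; -1719/4505 142/795]
step 0: x' = x̄ + K·y = [2811/4505, 3524/4505]
step 0: P' = (I − K·H)·P̄ = [2238/4505 -1858/4505; -1858/4505 8734/13515]
step 1: x̄ = F·x = [-13383/4505, -1426/4505]
step 1: P̄ = F·P·Fᵀ + Q = [30807/4505 20424/4505; 20424/4505 160444/13515]
step 1: y = z − H·x̄ = [-31176/4505, -19182/4505]
step 1: S = H·P̄·Hᵀ + R = [652703/4505 365026/4505; 365026/4505 788731/13515]
step 1: K = P̄·Hᵀ·S⁻¹ = [3820743/25543873 -13275396/25543873; -8736564/25543873 2965028/25543873]
step 1: x' = x̄ + K·y = [-45798111/25543873, 39749254/25543873]
step 1: P' = (I − K·H)·P̄ = [11021832/25543873 -8768268/25543873; -8768268/25543873 14571508/25543873]

step 0: x' = [2811/4505, 3524/4505], P' = [2238/4505 -1858/4505; -1858/4505 8734/13515]
step 1: x' = [-45798111/25543873, 39749254/25543873], P' = [11021832/25543873 -8768268/25543873; -8768268/25543873 14571508/25543873]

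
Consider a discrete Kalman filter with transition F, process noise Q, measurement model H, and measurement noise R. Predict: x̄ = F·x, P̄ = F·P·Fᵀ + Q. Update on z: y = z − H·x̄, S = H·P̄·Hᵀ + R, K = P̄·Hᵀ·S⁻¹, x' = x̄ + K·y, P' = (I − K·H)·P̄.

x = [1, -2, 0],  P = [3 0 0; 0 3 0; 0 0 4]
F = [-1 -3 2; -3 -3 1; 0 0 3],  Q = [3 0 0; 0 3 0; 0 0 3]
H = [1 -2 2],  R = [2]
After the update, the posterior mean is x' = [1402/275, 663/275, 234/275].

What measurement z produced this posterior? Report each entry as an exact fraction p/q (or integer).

x̄ = F·x = [5, 3, 0]
P̄ = F·P·Fᵀ + Q = [49 44 24; 44 61 12; 24 12 39]
S = H·P̄·Hᵀ + R = [275]
K = P̄·Hᵀ·S⁻¹ = [9/275; -54/275; 78/275]
x' − x̄ = [27/275, -162/275, 234/275] = K·y
y = (KᵀK)⁻¹·Kᵀ·(x' − x̄) = [3]
z = y + H·x̄ = [3] + [-1] = [2]

z = [2]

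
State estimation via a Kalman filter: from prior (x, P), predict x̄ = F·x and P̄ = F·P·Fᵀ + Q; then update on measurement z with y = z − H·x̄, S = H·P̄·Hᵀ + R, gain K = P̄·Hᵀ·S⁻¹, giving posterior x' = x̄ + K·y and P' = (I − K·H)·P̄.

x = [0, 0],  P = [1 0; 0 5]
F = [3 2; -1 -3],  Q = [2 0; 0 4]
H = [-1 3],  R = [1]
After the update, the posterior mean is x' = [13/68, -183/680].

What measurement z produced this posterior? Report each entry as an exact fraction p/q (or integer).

x̄ = F·x = [0, 0]
P̄ = F·P·Fᵀ + Q = [31 -33; -33 50]
S = H·P̄·Hᵀ + R = [680]
K = P̄·Hᵀ·S⁻¹ = [-13/68; 183/680]
x' − x̄ = [13/68, -183/680] = K·y
y = (KᵀK)⁻¹·Kᵀ·(x' − x̄) = [-1]
z = y + H·x̄ = [-1] + [0] = [-1]

z = [-1]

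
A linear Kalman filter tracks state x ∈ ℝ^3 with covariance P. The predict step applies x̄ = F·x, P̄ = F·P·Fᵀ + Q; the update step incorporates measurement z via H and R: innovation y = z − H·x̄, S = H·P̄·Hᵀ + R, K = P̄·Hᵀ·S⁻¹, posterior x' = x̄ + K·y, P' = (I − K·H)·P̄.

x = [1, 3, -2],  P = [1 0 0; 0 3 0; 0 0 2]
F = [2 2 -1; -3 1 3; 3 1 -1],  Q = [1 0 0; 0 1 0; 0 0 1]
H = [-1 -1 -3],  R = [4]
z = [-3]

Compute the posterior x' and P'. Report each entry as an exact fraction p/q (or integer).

x' = [515/189, -859/189, 337/189]
P' = [566/189 -529/189 61/189; -529/189 5738/189 -1751/189; 61/189 -1751/189 626/189]

x̄ = F·x = [10, -6, 8]
P̄ = F·P·Fᵀ + Q = [19 -6 14; -6 31 -12; 14 -12 15]
y = z − H·x̄ = [25]
S = H·P̄·Hᵀ + R = [189]
K = P̄·Hᵀ·S⁻¹ = [-55/189; 11/189; -47/189]
x' = x̄ + K·y = [515/189, -859/189, 337/189]
P' = (I − K·H)·P̄ = [566/189 -529/189 61/189; -529/189 5738/189 -1751/189; 61/189 -1751/189 626/189]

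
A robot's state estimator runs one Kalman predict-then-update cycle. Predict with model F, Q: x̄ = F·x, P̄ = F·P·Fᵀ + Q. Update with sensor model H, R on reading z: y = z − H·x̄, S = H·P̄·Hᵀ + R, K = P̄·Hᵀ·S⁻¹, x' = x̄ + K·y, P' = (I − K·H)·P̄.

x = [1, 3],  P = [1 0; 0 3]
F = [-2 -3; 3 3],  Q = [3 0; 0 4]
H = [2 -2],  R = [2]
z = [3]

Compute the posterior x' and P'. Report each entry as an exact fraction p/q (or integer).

x̄ = F·x = [-11, 12]
P̄ = F·P·Fᵀ + Q = [34 -33; -33 40]
y = z − H·x̄ = [49]
S = H·P̄·Hᵀ + R = [562]
K = P̄·Hᵀ·S⁻¹ = [67/281; -73/281]
x' = x̄ + K·y = [192/281, -205/281]
P' = (I − K·H)·P̄ = [576/281 509/281; 509/281 582/281]

x' = [192/281, -205/281]
P' = [576/281 509/281; 509/281 582/281]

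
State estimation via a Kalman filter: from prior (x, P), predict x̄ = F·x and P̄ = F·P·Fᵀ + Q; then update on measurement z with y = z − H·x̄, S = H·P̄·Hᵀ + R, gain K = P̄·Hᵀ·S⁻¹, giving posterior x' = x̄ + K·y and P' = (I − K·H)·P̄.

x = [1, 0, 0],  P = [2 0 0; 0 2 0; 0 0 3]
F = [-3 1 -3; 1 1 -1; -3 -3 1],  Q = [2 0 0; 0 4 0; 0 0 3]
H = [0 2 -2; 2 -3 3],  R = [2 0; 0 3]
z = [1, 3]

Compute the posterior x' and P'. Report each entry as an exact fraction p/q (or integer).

x̄ = F·x = [-3, 1, -3]
P̄ = F·P·Fᵀ + Q = [49 5 3; 5 11 -15; 3 -15 42]
y = z − H·x̄ = [-7, 21]
S = H·P̄·Hᵀ + R = [334 -490; -490 922]
K = P̄·Hᵀ·S⁻¹ = [2032/2827 1362/2827; 1828/8481 346/8481; -3063/11308 543/11308]
x' = x̄ + K·y = [5897/2827, 2951/8481, -270/2827]
P' = (I − K·H)·P̄ = [5091/2827 1087/2827 -945/2827; 1087/2827 21763/8481 6645/2827; -945/2827 6645/2827 29643/11308]

x' = [5897/2827, 2951/8481, -270/2827]
P' = [5091/2827 1087/2827 -945/2827; 1087/2827 21763/8481 6645/2827; -945/2827 6645/2827 29643/11308]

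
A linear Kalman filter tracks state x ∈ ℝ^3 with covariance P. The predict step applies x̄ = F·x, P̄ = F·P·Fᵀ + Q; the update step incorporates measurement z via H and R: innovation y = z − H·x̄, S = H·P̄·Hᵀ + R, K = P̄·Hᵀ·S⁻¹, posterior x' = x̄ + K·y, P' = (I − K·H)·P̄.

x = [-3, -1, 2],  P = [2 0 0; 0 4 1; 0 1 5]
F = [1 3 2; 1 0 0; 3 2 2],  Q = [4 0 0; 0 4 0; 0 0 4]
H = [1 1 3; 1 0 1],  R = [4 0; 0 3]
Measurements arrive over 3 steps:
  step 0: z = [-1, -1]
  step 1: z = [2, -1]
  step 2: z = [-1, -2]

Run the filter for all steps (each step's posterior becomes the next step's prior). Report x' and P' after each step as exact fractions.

step 0: x̄ = F·x = [-2, -3, -7]
step 0: P̄ = F·P·Fᵀ + Q = [74 2 60; 2 6 6; 60 6 66]
step 0: y = z − H·x̄ = [25, 8]
step 0: S = H·P̄·Hᵀ + R = [1078 520; 520 263]
step 0: K = P̄·Hᵀ·S⁻¹ = [-1176/6557 5666/6557; 1339/6557 -2448/6557; 1956/6557 -726/6557]
step 0: x' = x̄ + K·y = [2814/6557, -5780/6557, -2807/6557]
step 0: P' = (I − K·H)·P̄ = [27030/6557 -1638/6557 -10032/6557; -1638/6557 24112/6557 -5706/6557; -10032/6557 -5706/6557 7854/6557]
step 1: x̄ = F·x = [-20140/6557, 2814/6557, -8732/6557]
step 1: P̄ = F·P·Fᵀ + Q = [183254/6557 2052/6557 101844/6557; 2052/6557 53258/6557 57750/6557; 101844/6557 57750/6557 211674/6557]
step 1: y = z − H·x̄ = [56636/6557, 22315/6557]
step 1: S = H·P̄·Hᵀ + R = [3129474/6557 1285454/6557; 1285454/6557 618287/6557]
step 1: K = P̄·Hᵀ·S⁻¹ = [-686307/3077639 2846000/3077639; 4914058/21543473 -8132878/21543473; 6732330/21543473 -3072738/21543473]
step 1: x' = x̄ + K·y = [-5695416/3077639, 24012620/21543473, 19003582/21543473]
step 1: P' = (I − K·H)·P̄ = [13644396/3077639 -1070436/3077639 -5106396/3077639; -1070436/3077639 77866030/21543473 -16905582/21543473; -5106396/3077639 -16905582/21543473 26526558/21543473]
step 2: x̄ = F·x = [70177112/21543473, -5695416/3077639, -33571332/21543473]
step 2: P̄ = F·P·Fᵀ + Q = [597780782/21543473 220296/3077639 322397160/21543473; 220296/3077639 25954952/3077639 28579524/3077639; 322397160/21543473 28579524/3077639 709242648/21543473]
step 2: y = z − H·x̄ = [6980189/3077639, -4194354/1133867]
step 2: S = H·P̄·Hᵀ + R = [1483804326/3077639 31704482/161981; 31704482/161981 106128851/1133867]
step 2: K = P̄·Hᵀ·S⁻¹ = [-881101869/3864371753 68513400440/73423063307; 46906270/203387987 -1477324240/3864371753; 1213998930/3864371753 -10670282556/73423063307]
step 2: x' = x̄ + K·y = [-52237880533/73423063307, 334844278/3864371753, -22630141746/73423063307]
step 2: P' = (I − K·H)·P̄ = [328233605916/73423063307 -1427217588/3864371753 -122693404596/73423063307; -1427217588/3864371753 737176816/203387987 -3004755132/3864371753; -122693404596/73423063307 -3004755132/3864371753 90682556928/73423063307]

step 0: x' = [2814/6557, -5780/6557, -2807/6557], P' = [27030/6557 -1638/6557 -10032/6557; -1638/6557 24112/6557 -5706/6557; -10032/6557 -5706/6557 7854/6557]
step 1: x' = [-5695416/3077639, 24012620/21543473, 19003582/21543473], P' = [13644396/3077639 -1070436/3077639 -5106396/3077639; -1070436/3077639 77866030/21543473 -16905582/21543473; -5106396/3077639 -16905582/21543473 26526558/21543473]
step 2: x' = [-52237880533/73423063307, 334844278/3864371753, -22630141746/73423063307], P' = [328233605916/73423063307 -1427217588/3864371753 -122693404596/73423063307; -1427217588/3864371753 737176816/203387987 -3004755132/3864371753; -122693404596/73423063307 -3004755132/3864371753 90682556928/73423063307]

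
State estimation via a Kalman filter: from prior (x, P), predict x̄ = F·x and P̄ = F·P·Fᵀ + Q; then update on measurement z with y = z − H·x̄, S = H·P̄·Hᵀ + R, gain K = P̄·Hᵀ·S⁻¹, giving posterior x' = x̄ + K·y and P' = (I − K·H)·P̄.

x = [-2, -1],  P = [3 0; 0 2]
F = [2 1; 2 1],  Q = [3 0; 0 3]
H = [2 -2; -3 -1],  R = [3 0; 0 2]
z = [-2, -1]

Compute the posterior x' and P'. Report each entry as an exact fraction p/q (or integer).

x̄ = F·x = [-5, -5]
P̄ = F·P·Fᵀ + Q = [17 14; 14 17]
y = z − H·x̄ = [-2, -21]
S = H·P̄·Hᵀ + R = [27 -12; -12 256]
K = P̄·Hᵀ·S⁻¹ = [21/188 -187/752; -187/564 -185/752]
x' = x̄ + K·y = [-1/752, 1871/2256]
P' = (I − K·H)·P̄ = [125/752 -1/752; -1/752 373/752]

x' = [-1/752, 1871/2256]
P' = [125/752 -1/752; -1/752 373/752]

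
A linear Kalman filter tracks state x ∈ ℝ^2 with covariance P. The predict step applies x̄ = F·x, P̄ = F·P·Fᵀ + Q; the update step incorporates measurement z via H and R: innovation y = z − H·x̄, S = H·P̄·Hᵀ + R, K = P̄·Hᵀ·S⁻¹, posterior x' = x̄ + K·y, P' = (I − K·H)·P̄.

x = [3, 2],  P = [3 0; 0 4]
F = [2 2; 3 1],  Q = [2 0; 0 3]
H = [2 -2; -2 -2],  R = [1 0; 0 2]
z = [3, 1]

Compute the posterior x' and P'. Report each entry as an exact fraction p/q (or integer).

x̄ = F·x = [10, 11]
P̄ = F·P·Fᵀ + Q = [30 26; 26 34]
y = z − H·x̄ = [5, 43]
S = H·P̄·Hᵀ + R = [49 16; 16 466]
K = P̄·Hᵀ·S⁻¹ = [920/3763 -936/3763; -2768/11289 -2812/11289]
x' = x̄ + K·y = [1982/3763, -10577/11289]
P' = (I − K·H)·P̄ = [698/3763 238/3763; 238/3763 2098/11289]

x' = [1982/3763, -10577/11289]
P' = [698/3763 238/3763; 238/3763 2098/11289]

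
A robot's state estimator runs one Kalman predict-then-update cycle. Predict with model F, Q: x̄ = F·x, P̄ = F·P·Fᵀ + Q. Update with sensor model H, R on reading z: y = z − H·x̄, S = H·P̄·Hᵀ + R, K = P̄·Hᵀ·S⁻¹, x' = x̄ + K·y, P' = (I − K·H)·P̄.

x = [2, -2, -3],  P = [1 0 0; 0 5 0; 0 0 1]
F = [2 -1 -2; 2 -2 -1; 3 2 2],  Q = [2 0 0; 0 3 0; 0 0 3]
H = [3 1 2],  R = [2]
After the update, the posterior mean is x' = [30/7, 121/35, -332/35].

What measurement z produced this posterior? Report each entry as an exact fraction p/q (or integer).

x̄ = F·x = [12, 11, -4]
P̄ = F·P·Fᵀ + Q = [15 16 -8; 16 28 -16; -8 -16 36]
S = H·P̄·Hᵀ + R = [245]
K = P̄·Hᵀ·S⁻¹ = [9/49; 44/245; 32/245]
x' − x̄ = [-54/7, -264/35, -192/35] = K·y
y = (KᵀK)⁻¹·Kᵀ·(x' − x̄) = [-42]
z = y + H·x̄ = [-42] + [39] = [-3]

z = [-3]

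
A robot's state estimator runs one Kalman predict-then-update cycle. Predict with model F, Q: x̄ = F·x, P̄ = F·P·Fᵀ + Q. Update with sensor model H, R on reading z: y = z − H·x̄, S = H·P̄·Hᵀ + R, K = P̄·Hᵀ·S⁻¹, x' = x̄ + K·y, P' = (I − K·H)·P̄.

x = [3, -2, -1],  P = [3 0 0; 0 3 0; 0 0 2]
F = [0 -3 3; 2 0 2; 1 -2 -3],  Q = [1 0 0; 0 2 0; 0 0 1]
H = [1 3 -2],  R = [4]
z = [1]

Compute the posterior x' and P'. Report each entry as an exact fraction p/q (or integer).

x̄ = F·x = [3, 4, 10]
P̄ = F·P·Fᵀ + Q = [46 12 0; 12 22 -6; 0 -6 34]
y = z − H·x̄ = [6]
S = H·P̄·Hᵀ + R = [528]
K = P̄·Hᵀ·S⁻¹ = [41/264; 15/88; -43/264]
x' = x̄ + K·y = [173/44, 221/44, 397/44]
P' = (I − K·H)·P̄ = [4391/132 -87/44 1763/132; -87/44 293/44 381/44; 1763/132 381/44 2639/132]

x' = [173/44, 221/44, 397/44]
P' = [4391/132 -87/44 1763/132; -87/44 293/44 381/44; 1763/132 381/44 2639/132]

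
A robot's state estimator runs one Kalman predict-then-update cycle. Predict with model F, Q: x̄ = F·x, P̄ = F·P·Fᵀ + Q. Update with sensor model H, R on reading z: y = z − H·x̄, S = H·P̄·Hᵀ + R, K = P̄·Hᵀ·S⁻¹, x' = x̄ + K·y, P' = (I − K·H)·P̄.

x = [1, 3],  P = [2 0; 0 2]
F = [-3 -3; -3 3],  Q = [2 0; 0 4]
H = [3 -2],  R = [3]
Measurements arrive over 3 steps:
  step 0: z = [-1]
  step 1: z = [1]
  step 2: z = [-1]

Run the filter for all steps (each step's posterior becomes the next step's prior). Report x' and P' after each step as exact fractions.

step 0: x' = [-702/505, -146/101], P' = [6194/505 1824/101; 1824/101 2760/101]
step 1: x' = [4895064/4000231, 5323654/4000231], P' = [12593252/4000231 17131494/4000231; 17131494/4000231 26058702/4000231]
step 2: x' = [-1632812886/1533278045, -8277091876/7666390225], P' = [966830084/306655609 6580700754/1533278045; 6580700754/1533278045 50067111234/7666390225]

step 0: x̄ = F·x = [-12, 6]
step 0: P̄ = F·P·Fᵀ + Q = [38 0; 0 40]
step 0: y = z − H·x̄ = [47]
step 0: S = H·P̄·Hᵀ + R = [505]
step 0: K = P̄·Hᵀ·S⁻¹ = [114/505; -16/101]
step 0: x' = x̄ + K·y = [-702/505, -146/101]
step 0: P' = (I − K·H)·P̄ = [6194/505 1824/101; 1824/101 2760/101]
step 1: x̄ = F·x = [4296/505, -84/505]
step 1: P̄ = F·P·Fᵀ + Q = [345116/505 -68454/505; -68454/505 17806/505]
step 1: y = z − H·x̄ = [-12551/505]
step 1: S = H·P̄·Hᵀ + R = [4000231/505]
step 1: K = P̄·Hᵀ·S⁻¹ = [1172256/4000231; -240974/4000231]
step 1: x' = x̄ + K·y = [4895064/4000231, 5323654/4000231]
step 1: P' = (I − K·H)·P̄ = [12593252/4000231 17131494/4000231; 17131494/4000231 26058702/4000231]
step 2: x̄ = F·x = [-30656154/4000231, 1285770/4000231]
step 2: P̄ = F·P·Fᵀ + Q = [664234940/4000231 -121189050/4000231; -121189050/4000231 55501618/4000231]
step 2: y = z − H·x̄ = [90539771/4000231]
step 2: S = H·P̄·Hᵀ + R = [7666390225/4000231]
step 2: K = P̄·Hᵀ·S⁻¹ = [447016584/1533278045; -474570386/7666390225]
step 2: x' = x̄ + K·y = [-1632812886/1533278045, -8277091876/7666390225]
step 2: P' = (I − K·H)·P̄ = [966830084/306655609 6580700754/1533278045; 6580700754/1533278045 50067111234/7666390225]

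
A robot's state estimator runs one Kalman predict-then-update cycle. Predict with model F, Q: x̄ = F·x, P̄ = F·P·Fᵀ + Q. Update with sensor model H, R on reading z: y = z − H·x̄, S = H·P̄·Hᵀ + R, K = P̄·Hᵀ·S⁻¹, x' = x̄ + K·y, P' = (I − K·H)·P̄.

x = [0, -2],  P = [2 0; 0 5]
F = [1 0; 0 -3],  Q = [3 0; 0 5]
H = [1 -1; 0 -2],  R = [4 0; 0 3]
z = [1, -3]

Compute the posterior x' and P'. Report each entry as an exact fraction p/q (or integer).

x' = [2605/1977, 904/659]
P' = [4810/1977 250/659; 250/659 450/659]

x̄ = F·x = [0, 6]
P̄ = F·P·Fᵀ + Q = [5 0; 0 50]
y = z − H·x̄ = [7, 9]
S = H·P̄·Hᵀ + R = [59 100; 100 203]
K = P̄·Hᵀ·S⁻¹ = [1015/1977 -500/1977; -50/659 -300/659]
x' = x̄ + K·y = [2605/1977, 904/659]
P' = (I − K·H)·P̄ = [4810/1977 250/659; 250/659 450/659]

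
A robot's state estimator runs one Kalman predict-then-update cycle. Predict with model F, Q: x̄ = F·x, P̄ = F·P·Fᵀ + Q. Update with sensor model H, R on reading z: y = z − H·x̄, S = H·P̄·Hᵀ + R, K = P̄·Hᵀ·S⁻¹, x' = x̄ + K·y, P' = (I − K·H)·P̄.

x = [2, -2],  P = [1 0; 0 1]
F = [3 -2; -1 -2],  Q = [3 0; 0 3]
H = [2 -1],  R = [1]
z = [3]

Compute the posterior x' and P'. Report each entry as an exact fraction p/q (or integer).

x' = [75/23, 76/23]
P' = [143/69 85/23; 85/23 172/23]

x̄ = F·x = [10, 2]
P̄ = F·P·Fᵀ + Q = [16 1; 1 8]
y = z − H·x̄ = [-15]
S = H·P̄·Hᵀ + R = [69]
K = P̄·Hᵀ·S⁻¹ = [31/69; -2/23]
x' = x̄ + K·y = [75/23, 76/23]
P' = (I − K·H)·P̄ = [143/69 85/23; 85/23 172/23]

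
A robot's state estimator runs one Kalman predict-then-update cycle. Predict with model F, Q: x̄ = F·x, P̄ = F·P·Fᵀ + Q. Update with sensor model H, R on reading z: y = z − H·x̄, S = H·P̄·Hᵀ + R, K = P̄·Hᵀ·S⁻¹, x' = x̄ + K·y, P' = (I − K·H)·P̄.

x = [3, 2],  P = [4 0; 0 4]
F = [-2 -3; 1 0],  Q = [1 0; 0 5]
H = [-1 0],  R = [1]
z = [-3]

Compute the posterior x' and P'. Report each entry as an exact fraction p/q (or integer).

x' = [49/18, 7/9]
P' = [53/54 -4/27; -4/27 211/27]

x̄ = F·x = [-12, 3]
P̄ = F·P·Fᵀ + Q = [53 -8; -8 9]
y = z − H·x̄ = [-15]
S = H·P̄·Hᵀ + R = [54]
K = P̄·Hᵀ·S⁻¹ = [-53/54; 4/27]
x' = x̄ + K·y = [49/18, 7/9]
P' = (I − K·H)·P̄ = [53/54 -4/27; -4/27 211/27]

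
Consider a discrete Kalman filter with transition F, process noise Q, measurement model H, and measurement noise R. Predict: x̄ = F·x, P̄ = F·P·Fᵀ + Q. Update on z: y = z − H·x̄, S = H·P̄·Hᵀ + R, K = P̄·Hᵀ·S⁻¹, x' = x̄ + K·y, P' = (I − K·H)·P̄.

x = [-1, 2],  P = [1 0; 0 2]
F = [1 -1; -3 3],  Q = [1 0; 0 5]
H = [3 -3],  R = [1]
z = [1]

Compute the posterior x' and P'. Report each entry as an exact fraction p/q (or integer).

x' = [-18/487, -168/487]
P' = [427/487 414/487; 414/487 455/487]

x̄ = F·x = [-3, 9]
P̄ = F·P·Fᵀ + Q = [4 -9; -9 32]
y = z − H·x̄ = [37]
S = H·P̄·Hᵀ + R = [487]
K = P̄·Hᵀ·S⁻¹ = [39/487; -123/487]
x' = x̄ + K·y = [-18/487, -168/487]
P' = (I − K·H)·P̄ = [427/487 414/487; 414/487 455/487]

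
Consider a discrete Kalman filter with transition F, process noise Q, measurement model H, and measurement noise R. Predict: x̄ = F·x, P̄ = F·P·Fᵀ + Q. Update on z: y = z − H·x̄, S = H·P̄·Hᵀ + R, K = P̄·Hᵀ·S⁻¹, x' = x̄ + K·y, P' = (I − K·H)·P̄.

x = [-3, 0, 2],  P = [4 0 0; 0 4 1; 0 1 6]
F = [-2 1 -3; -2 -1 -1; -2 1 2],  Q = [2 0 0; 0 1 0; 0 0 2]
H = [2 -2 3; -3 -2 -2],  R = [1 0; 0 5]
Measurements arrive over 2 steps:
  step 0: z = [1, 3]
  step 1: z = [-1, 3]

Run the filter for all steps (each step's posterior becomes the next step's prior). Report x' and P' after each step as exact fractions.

step 0: x̄ = F·x = [0, 4, 10]
step 0: P̄ = F·P·Fᵀ + Q = [70 32 -17; 32 29 -3; -17 -3 50]
step 0: y = z − H·x̄ = [-21, 31]
step 0: S = H·P̄·Hᵀ + R = [423 -313; -313 1107]
step 0: K = P̄·Hᵀ·S⁻¹ = [-47445/370292 -93695/370292; -49645/370292 -63543/370292; 121595/370292 19997/370292]
step 0: x' = x̄ + K·y = [-477050/92573, 138470/92573, 442333/92573]
step 0: P' = (I − K·H)·P̄ = [4619765/370292 -2159851/370292 -4535559/370292; -2159851/370292 1185169/370292 2213465/370292; -4535559/370292 2213465/370292 4539881/370292]
step 1: x̄ = F·x = [-18033/7121, 373297/92573, 1977236/92573]
step 1: P̄ = F·P·Fᵀ + Q = [42224/7121 -18154/7121 -196543/7121; -18154/7121 554923/92573 2661213/92573; -196543/7121 2661213/92573 92342073/370292]
step 1: y = z − H·x̄ = [-4808829/92573, 4275498/92573]
step 1: S = H·P̄·Hᵀ + R = [606281317/370292 -224331105/185146; -224331105/185146 87761810/92573]
step 1: K = P̄·Hᵀ·S⁻¹ = [-808219380/6230544713 -3767856136/31152723565; -693358700/6230544713 -6462734584/31152723565; 2130018875/6230544713 -1946139702/31152723565]
step 1: x' = x̄ + K·y = [-42988984281/31152723565, 7227016301/31152723565, 22264455553/31152723565]
step 1: P' = (I − K·H)·P̄ = [78815379612/31152723565 -32947686222/31152723565 -75855742856/31152723565; -32947686222/31152723565 26861303687/31152723565 38717062106/31152723565; -75855742856/31152723565 38717062106/31152723565 79931901433/31152723565]

step 0: x' = [-477050/92573, 138470/92573, 442333/92573], P' = [4619765/370292 -2159851/370292 -4535559/370292; -2159851/370292 1185169/370292 2213465/370292; -4535559/370292 2213465/370292 4539881/370292]
step 1: x' = [-42988984281/31152723565, 7227016301/31152723565, 22264455553/31152723565], P' = [78815379612/31152723565 -32947686222/31152723565 -75855742856/31152723565; -32947686222/31152723565 26861303687/31152723565 38717062106/31152723565; -75855742856/31152723565 38717062106/31152723565 79931901433/31152723565]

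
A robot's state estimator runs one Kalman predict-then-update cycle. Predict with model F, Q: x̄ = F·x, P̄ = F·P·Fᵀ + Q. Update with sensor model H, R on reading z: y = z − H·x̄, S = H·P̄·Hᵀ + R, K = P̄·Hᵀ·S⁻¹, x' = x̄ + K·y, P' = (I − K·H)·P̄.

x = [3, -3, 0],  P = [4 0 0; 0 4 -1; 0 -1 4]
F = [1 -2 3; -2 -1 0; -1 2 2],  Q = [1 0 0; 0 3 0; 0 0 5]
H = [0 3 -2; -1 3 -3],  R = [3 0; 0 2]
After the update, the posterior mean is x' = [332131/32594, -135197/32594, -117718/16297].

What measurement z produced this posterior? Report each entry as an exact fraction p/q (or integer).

x̄ = F·x = [9, -3, -9]
P̄ = F·P·Fᵀ + Q = [69 3 2; 3 23 2; 2 2 33]
S = H·P̄·Hᵀ + R = [318 370; 370 533]
K = P̄·Hᵀ·S⁻¹ = [27085/32594 -11419/16297; 12445/32594 -2485/16297; 1585/16297 -4005/16297]
x' − x̄ = [38785/32594, -37415/32594, 28955/16297] = K·y
y = (KᵀK)⁻¹·Kᵀ·(x' − x̄) = [-7, -10]
z = y + H·x̄ = [-7, -10] + [9, 9] = [2, -1]

z = [2, -1]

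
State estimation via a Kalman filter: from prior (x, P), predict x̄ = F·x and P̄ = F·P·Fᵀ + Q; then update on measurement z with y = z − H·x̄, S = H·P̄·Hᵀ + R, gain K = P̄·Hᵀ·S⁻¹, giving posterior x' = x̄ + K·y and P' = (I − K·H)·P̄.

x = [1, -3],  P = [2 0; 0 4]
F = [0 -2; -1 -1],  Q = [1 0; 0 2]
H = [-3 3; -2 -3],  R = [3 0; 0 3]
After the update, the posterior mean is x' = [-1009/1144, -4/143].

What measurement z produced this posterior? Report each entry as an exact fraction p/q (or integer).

z = [3, 2]

x̄ = F·x = [6, 2]
P̄ = F·P·Fᵀ + Q = [17 8; 8 8]
S = H·P̄·Hᵀ + R = [84 54; 54 239]
K = P̄·Hᵀ·S⁻¹ = [-1107/5720 -569/2860; 18/143 -28/143]
x' − x̄ = [-7873/1144, -290/143] = K·y
y = (KᵀK)⁻¹·Kᵀ·(x' − x̄) = [15, 20]
z = y + H·x̄ = [15, 20] + [-12, -18] = [3, 2]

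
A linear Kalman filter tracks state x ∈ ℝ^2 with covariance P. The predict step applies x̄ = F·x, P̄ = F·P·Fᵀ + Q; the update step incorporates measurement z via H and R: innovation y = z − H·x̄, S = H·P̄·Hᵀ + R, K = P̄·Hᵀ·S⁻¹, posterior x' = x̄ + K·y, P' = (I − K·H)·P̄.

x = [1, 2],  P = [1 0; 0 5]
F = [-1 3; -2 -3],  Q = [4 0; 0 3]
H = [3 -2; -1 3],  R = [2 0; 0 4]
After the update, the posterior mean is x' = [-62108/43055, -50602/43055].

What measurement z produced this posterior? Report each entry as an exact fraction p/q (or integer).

x̄ = F·x = [5, -8]
P̄ = F·P·Fᵀ + Q = [50 -43; -43 52]
S = H·P̄·Hᵀ + R = [1176 -935; -935 780]
K = P̄·Hᵀ·S⁻¹ = [3343/8611 10156/43055; 865/8611 16169/43055]
x' − x̄ = [-277383/43055, 293838/43055] = K·y
y = (KᵀK)⁻¹·Kᵀ·(x' − x̄) = [-33, 27]
z = y + H·x̄ = [-33, 27] + [31, -29] = [-2, -2]

z = [-2, -2]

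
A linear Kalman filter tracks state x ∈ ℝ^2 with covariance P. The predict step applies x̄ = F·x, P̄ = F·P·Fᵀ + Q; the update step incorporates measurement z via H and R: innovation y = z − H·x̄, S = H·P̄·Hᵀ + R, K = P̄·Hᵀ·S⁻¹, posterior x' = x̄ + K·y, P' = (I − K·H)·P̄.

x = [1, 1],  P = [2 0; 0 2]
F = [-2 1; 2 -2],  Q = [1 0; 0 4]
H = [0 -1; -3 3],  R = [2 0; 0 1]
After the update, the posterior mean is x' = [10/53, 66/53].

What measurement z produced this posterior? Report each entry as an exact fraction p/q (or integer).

x̄ = F·x = [-1, 0]
P̄ = F·P·Fᵀ + Q = [11 -12; -12 20]
S = H·P̄·Hᵀ + R = [22 -96; -96 496]
K = P̄·Hᵀ·S⁻¹ = [-21/53 -183/848; -22/53 6/53]
x' − x̄ = [63/53, 66/53] = K·y
y = (KᵀK)⁻¹·Kᵀ·(x' − x̄) = [-3, 0]
z = y + H·x̄ = [-3, 0] + [0, 3] = [-3, 3]

z = [-3, 3]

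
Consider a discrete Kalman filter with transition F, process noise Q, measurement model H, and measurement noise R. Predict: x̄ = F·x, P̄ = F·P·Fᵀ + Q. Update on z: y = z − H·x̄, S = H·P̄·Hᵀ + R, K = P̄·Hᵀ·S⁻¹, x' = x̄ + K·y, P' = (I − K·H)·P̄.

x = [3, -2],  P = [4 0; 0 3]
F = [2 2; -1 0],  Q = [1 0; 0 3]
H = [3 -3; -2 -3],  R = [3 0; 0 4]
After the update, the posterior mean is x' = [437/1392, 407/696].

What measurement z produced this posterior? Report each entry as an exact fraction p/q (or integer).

x̄ = F·x = [2, -3]
P̄ = F·P·Fᵀ + Q = [29 -8; -8 7]
S = H·P̄·Hᵀ + R = [471 -87; -87 87]
K = P̄·Hᵀ·S⁻¹ = [77/384 -2119/11136; -25/192 -1045/5568]
x' − x̄ = [-2347/1392, 2495/696] = K·y
y = (KᵀK)⁻¹·Kᵀ·(x' − x̄) = [-16, -8]
z = y + H·x̄ = [-16, -8] + [15, 5] = [-1, -3]

z = [-1, -3]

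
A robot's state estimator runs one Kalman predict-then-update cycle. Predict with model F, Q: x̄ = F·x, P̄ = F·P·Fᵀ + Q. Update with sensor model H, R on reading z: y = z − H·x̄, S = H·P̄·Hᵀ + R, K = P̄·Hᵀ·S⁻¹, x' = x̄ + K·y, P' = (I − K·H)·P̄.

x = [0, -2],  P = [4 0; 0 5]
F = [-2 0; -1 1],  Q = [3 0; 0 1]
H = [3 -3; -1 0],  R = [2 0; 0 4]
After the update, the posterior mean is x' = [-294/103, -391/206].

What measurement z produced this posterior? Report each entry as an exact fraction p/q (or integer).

x̄ = F·x = [0, -2]
P̄ = F·P·Fᵀ + Q = [19 8; 8 10]
S = H·P̄·Hᵀ + R = [119 -33; -33 23]
K = P̄·Hᵀ·S⁻¹ = [33/412 -293/412; -201/824 -575/824]
x' − x̄ = [-294/103, 21/206] = K·y
y = (KᵀK)⁻¹·Kᵀ·(x' − x̄) = [-9, 3]
z = y + H·x̄ = [-9, 3] + [6, 0] = [-3, 3]

z = [-3, 3]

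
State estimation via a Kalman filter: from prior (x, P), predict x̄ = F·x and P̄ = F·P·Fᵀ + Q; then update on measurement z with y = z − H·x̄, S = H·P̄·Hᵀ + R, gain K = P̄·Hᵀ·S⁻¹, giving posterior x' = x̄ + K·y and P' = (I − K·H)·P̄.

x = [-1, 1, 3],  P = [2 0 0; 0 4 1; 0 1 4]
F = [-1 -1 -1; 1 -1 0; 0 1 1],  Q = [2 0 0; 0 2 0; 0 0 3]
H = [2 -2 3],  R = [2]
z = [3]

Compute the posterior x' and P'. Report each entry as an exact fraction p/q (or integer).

x' = [-313/123, -71/123, 289/123]
P' = [1658/123 169/123 -998/123; 169/123 359/123 110/123; -998/123 110/123 758/123]

x̄ = F·x = [-3, -2, 4]
P̄ = F·P·Fᵀ + Q = [14 3 -10; 3 8 -5; -10 -5 13]
y = z − H·x̄ = [-7]
S = H·P̄·Hᵀ + R = [123]
K = P̄·Hᵀ·S⁻¹ = [-8/123; -25/123; 29/123]
x' = x̄ + K·y = [-313/123, -71/123, 289/123]
P' = (I − K·H)·P̄ = [1658/123 169/123 -998/123; 169/123 359/123 110/123; -998/123 110/123 758/123]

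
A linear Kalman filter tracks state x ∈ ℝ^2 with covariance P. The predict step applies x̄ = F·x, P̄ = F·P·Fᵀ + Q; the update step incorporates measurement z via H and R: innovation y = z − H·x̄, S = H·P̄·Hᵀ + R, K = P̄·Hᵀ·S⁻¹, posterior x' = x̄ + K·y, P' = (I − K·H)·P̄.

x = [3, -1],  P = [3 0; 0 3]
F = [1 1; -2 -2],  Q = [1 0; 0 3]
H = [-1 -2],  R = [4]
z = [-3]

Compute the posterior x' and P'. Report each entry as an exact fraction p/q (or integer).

x' = [-11/71, 94/71]
P' = [208/71 -138/71; -138/71 153/71]

x̄ = F·x = [2, -4]
P̄ = F·P·Fᵀ + Q = [7 -12; -12 27]
y = z − H·x̄ = [-9]
S = H·P̄·Hᵀ + R = [71]
K = P̄·Hᵀ·S⁻¹ = [17/71; -42/71]
x' = x̄ + K·y = [-11/71, 94/71]
P' = (I − K·H)·P̄ = [208/71 -138/71; -138/71 153/71]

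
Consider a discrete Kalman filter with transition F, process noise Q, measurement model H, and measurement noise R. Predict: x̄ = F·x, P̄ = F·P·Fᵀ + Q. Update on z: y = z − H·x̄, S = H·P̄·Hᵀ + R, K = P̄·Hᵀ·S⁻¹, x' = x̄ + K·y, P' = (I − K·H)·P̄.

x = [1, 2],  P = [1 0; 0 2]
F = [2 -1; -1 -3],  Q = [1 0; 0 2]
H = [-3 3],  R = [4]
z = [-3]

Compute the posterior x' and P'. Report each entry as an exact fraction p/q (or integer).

x' = [-81/92, -185/92]
P' = [1207/184 1195/184; 1195/184 1263/184]

x̄ = F·x = [0, -7]
P̄ = F·P·Fᵀ + Q = [7 4; 4 21]
y = z − H·x̄ = [18]
S = H·P̄·Hᵀ + R = [184]
K = P̄·Hᵀ·S⁻¹ = [-9/184; 51/184]
x' = x̄ + K·y = [-81/92, -185/92]
P' = (I − K·H)·P̄ = [1207/184 1195/184; 1195/184 1263/184]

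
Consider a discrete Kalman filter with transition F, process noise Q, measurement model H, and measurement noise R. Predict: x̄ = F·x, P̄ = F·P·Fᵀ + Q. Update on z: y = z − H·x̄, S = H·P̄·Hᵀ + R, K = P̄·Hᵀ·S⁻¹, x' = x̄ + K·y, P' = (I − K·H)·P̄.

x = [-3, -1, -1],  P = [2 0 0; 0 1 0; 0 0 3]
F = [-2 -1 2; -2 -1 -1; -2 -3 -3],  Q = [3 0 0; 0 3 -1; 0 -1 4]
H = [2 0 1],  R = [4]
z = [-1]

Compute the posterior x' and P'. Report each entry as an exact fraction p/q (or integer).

x̄ = F·x = [5, 8, 12]
P̄ = F·P·Fᵀ + Q = [24 3 -7; 3 15 19; -7 19 48]
y = z − H·x̄ = [-23]
S = H·P̄·Hᵀ + R = [120]
K = P̄·Hᵀ·S⁻¹ = [41/120; 5/24; 17/60]
x' = x̄ + K·y = [-343/120, 77/24, 329/60]
P' = (I − K·H)·P̄ = [1199/120 -133/24 -1117/60; -133/24 235/24 143/12; -1117/60 143/12 1151/30]

x' = [-343/120, 77/24, 329/60]
P' = [1199/120 -133/24 -1117/60; -133/24 235/24 143/12; -1117/60 143/12 1151/30]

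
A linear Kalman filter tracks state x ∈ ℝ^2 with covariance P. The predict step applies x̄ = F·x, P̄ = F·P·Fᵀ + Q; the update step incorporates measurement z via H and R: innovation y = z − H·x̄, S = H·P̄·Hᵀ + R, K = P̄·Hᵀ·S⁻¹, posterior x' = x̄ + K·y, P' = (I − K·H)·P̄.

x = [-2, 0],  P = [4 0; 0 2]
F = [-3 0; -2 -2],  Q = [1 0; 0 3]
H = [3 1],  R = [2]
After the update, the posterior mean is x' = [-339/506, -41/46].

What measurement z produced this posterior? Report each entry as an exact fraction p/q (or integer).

z = [-3]

x̄ = F·x = [6, 4]
P̄ = F·P·Fᵀ + Q = [37 24; 24 27]
S = H·P̄·Hᵀ + R = [506]
K = P̄·Hᵀ·S⁻¹ = [135/506; 9/46]
x' − x̄ = [-3375/506, -225/46] = K·y
y = (KᵀK)⁻¹·Kᵀ·(x' − x̄) = [-25]
z = y + H·x̄ = [-25] + [22] = [-3]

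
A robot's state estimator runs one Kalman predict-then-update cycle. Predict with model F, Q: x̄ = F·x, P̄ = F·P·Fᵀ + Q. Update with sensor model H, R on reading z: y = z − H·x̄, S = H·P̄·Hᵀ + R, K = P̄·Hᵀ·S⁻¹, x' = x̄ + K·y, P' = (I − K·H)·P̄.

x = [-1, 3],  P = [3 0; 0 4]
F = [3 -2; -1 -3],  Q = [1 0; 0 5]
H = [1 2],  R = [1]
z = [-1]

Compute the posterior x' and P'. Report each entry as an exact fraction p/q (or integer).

x' = [-753/281, 224/281]
P' = [6888/281 -3407/281; -3407/281 1755/281]

x̄ = F·x = [-9, -8]
P̄ = F·P·Fᵀ + Q = [44 15; 15 44]
y = z − H·x̄ = [24]
S = H·P̄·Hᵀ + R = [281]
K = P̄·Hᵀ·S⁻¹ = [74/281; 103/281]
x' = x̄ + K·y = [-753/281, 224/281]
P' = (I − K·H)·P̄ = [6888/281 -3407/281; -3407/281 1755/281]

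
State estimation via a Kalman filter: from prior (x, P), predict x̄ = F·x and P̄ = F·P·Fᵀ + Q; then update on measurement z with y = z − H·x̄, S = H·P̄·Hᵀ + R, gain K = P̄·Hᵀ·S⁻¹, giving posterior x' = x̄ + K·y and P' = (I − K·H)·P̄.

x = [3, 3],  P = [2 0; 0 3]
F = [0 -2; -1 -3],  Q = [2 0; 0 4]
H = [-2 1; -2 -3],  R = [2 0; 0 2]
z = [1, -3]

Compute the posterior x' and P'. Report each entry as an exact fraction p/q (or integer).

x' = [161/1251, 707/834]
P' = [352/1251 -43/417; -43/417 65/278]

x̄ = F·x = [-6, -12]
P̄ = F·P·Fᵀ + Q = [14 18; 18 33]
y = z − H·x̄ = [1, -51]
S = H·P̄·Hᵀ + R = [19 29; 29 571]
K = P̄·Hᵀ·S⁻¹ = [-833/2502 -317/2502; 367/1668 -413/1668]
x' = x̄ + K·y = [161/1251, 707/834]
P' = (I − K·H)·P̄ = [352/1251 -43/417; -43/417 65/278]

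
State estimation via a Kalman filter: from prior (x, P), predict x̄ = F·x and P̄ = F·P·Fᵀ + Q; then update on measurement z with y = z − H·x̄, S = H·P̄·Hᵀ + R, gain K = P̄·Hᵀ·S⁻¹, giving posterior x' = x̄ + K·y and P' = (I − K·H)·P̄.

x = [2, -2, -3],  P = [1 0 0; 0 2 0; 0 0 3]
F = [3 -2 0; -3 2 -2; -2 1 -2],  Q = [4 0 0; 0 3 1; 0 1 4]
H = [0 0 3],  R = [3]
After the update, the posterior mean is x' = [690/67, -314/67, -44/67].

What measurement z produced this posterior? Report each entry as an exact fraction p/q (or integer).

x̄ = F·x = [10, -4, 0]
P̄ = F·P·Fᵀ + Q = [21 -17 -10; -17 32 23; -10 23 22]
S = H·P̄·Hᵀ + R = [201]
K = P̄·Hᵀ·S⁻¹ = [-10/67; 23/67; 22/67]
x' − x̄ = [20/67, -46/67, -44/67] = K·y
y = (KᵀK)⁻¹·Kᵀ·(x' − x̄) = [-2]
z = y + H·x̄ = [-2] + [0] = [-2]

z = [-2]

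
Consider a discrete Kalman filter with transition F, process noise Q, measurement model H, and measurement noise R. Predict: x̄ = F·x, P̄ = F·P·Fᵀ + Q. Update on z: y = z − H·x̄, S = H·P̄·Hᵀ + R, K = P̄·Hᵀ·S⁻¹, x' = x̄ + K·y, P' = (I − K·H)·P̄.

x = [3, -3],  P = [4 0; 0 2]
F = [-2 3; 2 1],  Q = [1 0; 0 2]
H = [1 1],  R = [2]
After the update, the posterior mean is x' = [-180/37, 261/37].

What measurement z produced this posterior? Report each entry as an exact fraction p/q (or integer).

z = [3]

x̄ = F·x = [-15, 3]
P̄ = F·P·Fᵀ + Q = [35 -10; -10 20]
S = H·P̄·Hᵀ + R = [37]
K = P̄·Hᵀ·S⁻¹ = [25/37; 10/37]
x' − x̄ = [375/37, 150/37] = K·y
y = (KᵀK)⁻¹·Kᵀ·(x' − x̄) = [15]
z = y + H·x̄ = [15] + [-12] = [3]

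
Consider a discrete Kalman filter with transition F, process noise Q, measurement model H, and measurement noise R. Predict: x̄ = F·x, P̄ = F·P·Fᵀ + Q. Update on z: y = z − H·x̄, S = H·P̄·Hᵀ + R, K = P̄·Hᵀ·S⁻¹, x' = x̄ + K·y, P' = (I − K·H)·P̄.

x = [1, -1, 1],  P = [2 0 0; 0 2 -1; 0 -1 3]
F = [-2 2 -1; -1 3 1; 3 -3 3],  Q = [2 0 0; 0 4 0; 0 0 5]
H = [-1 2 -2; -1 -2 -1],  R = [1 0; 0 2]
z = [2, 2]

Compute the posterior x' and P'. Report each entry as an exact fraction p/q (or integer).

x̄ = F·x = [-5, -3, 9]
P̄ = F·P·Fᵀ + Q = [25 14 -42; 14 21 -21; -42 -21 86]
y = z − H·x̄ = [21, 0]
S = H·P̄·Hᵀ + R = [398 -55; -55 85]
K = P̄·Hᵀ·S⁻¹ = [1358/6161 407/30805; 805/6161 -2016/6161; -2946/6161 -10256/30805]
x' = x̄ + K·y = [-2287/6161, -1578/6161, -6417/6161]
P' = (I − K·H)·P̄ = [183872/30805 -5957/6161 -125116/30805; -5957/6161 2471/6161 5047/6161; -125116/30805 5047/6161 95158/30805]

x' = [-2287/6161, -1578/6161, -6417/6161]
P' = [183872/30805 -5957/6161 -125116/30805; -5957/6161 2471/6161 5047/6161; -125116/30805 5047/6161 95158/30805]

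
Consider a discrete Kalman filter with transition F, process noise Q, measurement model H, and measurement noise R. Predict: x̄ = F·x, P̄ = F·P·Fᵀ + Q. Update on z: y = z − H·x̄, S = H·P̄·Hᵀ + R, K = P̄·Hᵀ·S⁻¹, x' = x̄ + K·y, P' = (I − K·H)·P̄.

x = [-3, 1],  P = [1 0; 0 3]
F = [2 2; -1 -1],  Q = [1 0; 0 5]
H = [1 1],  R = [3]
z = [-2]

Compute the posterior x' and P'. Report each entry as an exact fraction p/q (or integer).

x' = [-4, 2]
P' = [140/13 -113/13; -113/13 116/13]

x̄ = F·x = [-4, 2]
P̄ = F·P·Fᵀ + Q = [17 -8; -8 9]
y = z − H·x̄ = [0]
S = H·P̄·Hᵀ + R = [13]
K = P̄·Hᵀ·S⁻¹ = [9/13; 1/13]
x' = x̄ + K·y = [-4, 2]
P' = (I − K·H)·P̄ = [140/13 -113/13; -113/13 116/13]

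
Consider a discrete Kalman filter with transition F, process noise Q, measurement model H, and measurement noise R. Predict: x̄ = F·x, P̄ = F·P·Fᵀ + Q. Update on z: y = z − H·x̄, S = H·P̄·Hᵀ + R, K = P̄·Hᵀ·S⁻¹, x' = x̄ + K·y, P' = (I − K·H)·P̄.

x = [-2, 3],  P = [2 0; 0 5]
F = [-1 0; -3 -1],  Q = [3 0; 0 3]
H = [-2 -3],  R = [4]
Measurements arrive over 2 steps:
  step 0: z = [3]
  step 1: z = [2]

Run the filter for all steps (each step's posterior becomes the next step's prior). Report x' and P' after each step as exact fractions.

step 0: x̄ = F·x = [2, 3]
step 0: P̄ = F·P·Fᵀ + Q = [5 6; 6 26]
step 0: y = z − H·x̄ = [16]
step 0: S = H·P̄·Hᵀ + R = [330]
step 0: K = P̄·Hᵀ·S⁻¹ = [-14/165; -3/11]
step 0: x' = x̄ + K·y = [106/165, -15/11]
step 0: P' = (I − K·H)·P̄ = [433/165 -18/11; -18/11 16/11]
step 1: x̄ = F·x = [-106/165, -31/55]
step 1: P̄ = F·P·Fᵀ + Q = [928/165 343/55; 343/55 1004/55]
step 1: y = z − H·x̄ = [-161/165]
step 1: S = H·P̄·Hᵀ + R = [43828/165]
step 1: K = P̄·Hᵀ·S⁻¹ = [-4943/43828; -5547/21914]
step 1: x' = x̄ + K·y = [-23333/43828, -6939/21914]
step 1: P' = (I − K·H)·P̄ = [98419/43828 -29511/21914; -29511/21914 13535/10957]

step 0: x' = [106/165, -15/11], P' = [433/165 -18/11; -18/11 16/11]
step 1: x' = [-23333/43828, -6939/21914], P' = [98419/43828 -29511/21914; -29511/21914 13535/10957]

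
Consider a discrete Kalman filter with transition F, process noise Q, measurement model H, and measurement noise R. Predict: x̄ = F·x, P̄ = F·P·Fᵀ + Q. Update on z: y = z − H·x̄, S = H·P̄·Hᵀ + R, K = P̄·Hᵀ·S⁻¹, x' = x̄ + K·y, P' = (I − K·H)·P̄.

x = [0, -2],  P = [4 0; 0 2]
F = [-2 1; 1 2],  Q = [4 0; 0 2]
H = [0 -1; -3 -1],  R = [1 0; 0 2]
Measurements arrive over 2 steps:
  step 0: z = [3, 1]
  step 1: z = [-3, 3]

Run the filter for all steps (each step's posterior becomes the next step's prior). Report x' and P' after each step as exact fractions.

step 0: x' = [933/1423, -4355/1423], P' = [460/1423 -442/1423; -442/1423 1328/1423]
step 1: x' = [-403373/269284, 204559/134642], P' = [38743/134642 -15949/67321; -15949/67321 51856/67321]

step 0: x̄ = F·x = [-2, -4]
step 0: P̄ = F·P·Fᵀ + Q = [22 -4; -4 14]
step 0: y = z − H·x̄ = [-1, -9]
step 0: S = H·P̄·Hᵀ + R = [15 2; 2 190]
step 0: K = P̄·Hᵀ·S⁻¹ = [442/1423 -469/1423; -1328/1423 -1/1423]
step 0: x' = x̄ + K·y = [933/1423, -4355/1423]
step 0: P' = (I − K·H)·P̄ = [460/1423 -442/1423; -442/1423 1328/1423]
step 1: x̄ = F·x = [-6221/1423, -7777/1423]
step 1: P̄ = F·P·Fᵀ + Q = [10628/1423 3062/1423; 3062/1423 6850/1423]
step 1: y = z − H·x̄ = [-12046/1423, -22171/1423]
step 1: S = H·P̄·Hᵀ + R = [8273/1423 16036/1423; 16036/1423 123720/1423]
step 1: K = P̄·Hᵀ·S⁻¹ = [15949/67321 -84331/269284; -51856/67321 -4009/134642]
step 1: x' = x̄ + K·y = [-403373/269284, 204559/134642]
step 1: P' = (I − K·H)·P̄ = [38743/134642 -15949/67321; -15949/67321 51856/67321]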